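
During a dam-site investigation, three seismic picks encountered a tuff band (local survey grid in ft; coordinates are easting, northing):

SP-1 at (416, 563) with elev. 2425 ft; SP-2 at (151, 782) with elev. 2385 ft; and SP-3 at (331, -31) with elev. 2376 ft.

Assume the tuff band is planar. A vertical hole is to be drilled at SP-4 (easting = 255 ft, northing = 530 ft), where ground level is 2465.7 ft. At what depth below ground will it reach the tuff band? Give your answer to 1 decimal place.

74.0 ft

Let the plane be z = a·easting + b·northing + c.
SP-2−SP-1: −265a + 219b = −40;  SP-3−SP-1: −85a − 594b = −49.
Solving gives a = 0.19594, b = 0.05445.
Then c = 2425 − a·416 − b·563 = 2312.83.
At (255, 530): z_contact = 49.97 + 28.86 + 2312.83 = 2391.66 ft.
Depth below ground = 2465.7 − 2391.66 = 74.0 ft.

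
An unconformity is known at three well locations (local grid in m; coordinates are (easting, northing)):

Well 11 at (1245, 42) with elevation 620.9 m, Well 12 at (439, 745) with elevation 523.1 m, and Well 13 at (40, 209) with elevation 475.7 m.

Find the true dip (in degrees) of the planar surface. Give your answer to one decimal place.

6.9°

Two edge vectors: Well 11→Well 12 = (-806, 703, -97.8), Well 11→Well 13 = (-1205, 167, -145.2).
Normal n = (Well 11→Well 12) × (Well 11→Well 13) = (-85743, 817.8, 712513).
So ∂z/∂E = −n_x/n_z = 0.12034 and ∂z/∂N = −n_y/n_z = −0.00115.
Gradient magnitude |∇z| = √(a² + b²) = √(0.01448 + 0.00000) = 0.12034.
True dip = arctan(0.12034) = 6.9°, dipping toward W (azimuth ≈ 271°).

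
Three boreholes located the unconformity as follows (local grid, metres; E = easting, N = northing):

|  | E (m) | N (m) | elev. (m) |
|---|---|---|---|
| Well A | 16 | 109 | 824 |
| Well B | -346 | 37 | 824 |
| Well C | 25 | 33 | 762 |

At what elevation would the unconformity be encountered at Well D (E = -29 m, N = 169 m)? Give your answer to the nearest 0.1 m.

Two edge vectors: Well A→Well B = (-362, -72, 0), Well A→Well C = (9, -76, -62).
Normal n = (Well A→Well B) × (Well A→Well C) = (4464, -22444, 28160).
So ∂z/∂E = −n_x/n_z = −0.15852 and ∂z/∂N = −n_y/n_z = 0.79702.
Intercept c from Well A: 824 + 2.54 − 86.87 = 739.66.
At (-29, 169): z = 4.6 + 134.7 + 739.66 = 879.0 m.

879.0 m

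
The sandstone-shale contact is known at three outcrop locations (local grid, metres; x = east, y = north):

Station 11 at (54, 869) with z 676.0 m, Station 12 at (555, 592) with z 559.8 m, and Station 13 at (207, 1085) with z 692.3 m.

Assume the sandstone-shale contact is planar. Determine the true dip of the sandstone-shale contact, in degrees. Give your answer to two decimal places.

12.40°

Two edge vectors: Station 11→Station 12 = (501, -277, -116.2), Station 11→Station 13 = (153, 216, 16.3).
Normal n = (Station 11→Station 12) × (Station 11→Station 13) = (20584.1, -25944.9, 150597).
So ∂z/∂x = −n_x/n_z = −0.13668 and ∂z/∂y = −n_y/n_z = 0.17228.
Gradient magnitude |∇z| = √(a² + b²) = √(0.01868 + 0.02968) = 0.21992.
True dip = arctan(0.21992) = 12.40°, dipping toward SE (azimuth ≈ 142°).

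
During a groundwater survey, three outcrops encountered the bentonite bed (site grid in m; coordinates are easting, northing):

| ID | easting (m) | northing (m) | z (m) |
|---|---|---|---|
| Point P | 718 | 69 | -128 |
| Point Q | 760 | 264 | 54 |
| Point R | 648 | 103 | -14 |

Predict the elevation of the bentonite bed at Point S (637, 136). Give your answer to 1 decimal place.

Let the plane be z = a·easting + b·northing + c.
Point Q−Point P: 42a + 195b = 182;  Point R−Point P: −70a + 34b = 114.
Solving gives a = −1.06393, b = 1.16249.
Then c = -128 − a·718 − b·69 = 555.69.
At (637, 136): z = −677.7 + 158.1 + 555.69 = 36.1 m.

36.1 m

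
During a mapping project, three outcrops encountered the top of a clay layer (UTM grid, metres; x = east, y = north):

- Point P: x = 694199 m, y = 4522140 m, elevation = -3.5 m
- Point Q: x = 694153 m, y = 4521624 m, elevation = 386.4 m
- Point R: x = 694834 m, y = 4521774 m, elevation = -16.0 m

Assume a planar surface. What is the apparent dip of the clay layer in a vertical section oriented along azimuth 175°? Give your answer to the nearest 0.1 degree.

34.1°

Let the plane be z = a·x + b·y + c.
Point Q−Point P: −46a − 516b = 389.9;  Point R−Point P: 635a − 366b = −12.5.
Solving gives a = −0.43296, b = −0.71702.
Unit vector along 175° is (sin 175°, cos 175°) = (0.0872, -0.9962).
Slope in that direction = a·(0.0872) + b·(-0.9962) = 0.67656.
Apparent dip = arctan|0.67656| = 34.1° (true dip is 39.9°, so apparent ≤ true as expected).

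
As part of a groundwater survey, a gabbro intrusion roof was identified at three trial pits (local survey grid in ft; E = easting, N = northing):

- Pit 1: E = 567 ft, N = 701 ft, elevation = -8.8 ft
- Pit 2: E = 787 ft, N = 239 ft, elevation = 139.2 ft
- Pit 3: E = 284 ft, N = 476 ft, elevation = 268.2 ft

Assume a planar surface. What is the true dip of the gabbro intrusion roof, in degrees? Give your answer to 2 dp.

Two edge vectors: Pit 1→Pit 2 = (220, -462, 148), Pit 1→Pit 3 = (-283, -225, 277).
Normal n = (Pit 1→Pit 2) × (Pit 1→Pit 3) = (-94674, -102824, -180246).
So ∂z/∂E = −n_x/n_z = −0.52525 and ∂z/∂N = −n_y/n_z = −0.57046.
Gradient magnitude |∇z| = √(a² + b²) = √(0.27589 + 0.32543) = 0.77545.
True dip = arctan(0.77545) = 37.79°, dipping toward NE (azimuth ≈ 043°).

37.79°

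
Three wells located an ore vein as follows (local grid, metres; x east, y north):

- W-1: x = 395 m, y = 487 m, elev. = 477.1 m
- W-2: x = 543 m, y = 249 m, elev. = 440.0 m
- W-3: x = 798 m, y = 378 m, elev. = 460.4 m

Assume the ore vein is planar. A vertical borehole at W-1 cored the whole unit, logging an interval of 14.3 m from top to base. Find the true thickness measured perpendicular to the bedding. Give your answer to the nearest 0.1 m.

14.1 m

Two edge vectors: W-1→W-2 = (148, -238, -37.1), W-1→W-3 = (403, -109, -16.7).
Normal n = (W-1→W-2) × (W-1→W-3) = (-69.3, -12479.7, 79782).
So ∂z/∂x = −n_x/n_z = 0.00087 and ∂z/∂y = −n_y/n_z = 0.15642.
|∇z| = √(a²+b²) = 0.15642, so dip δ = arctan(0.15642) = 8.89°.
True thickness = vertical thickness × cos δ = 14.3 × cos 8.89° = 14.1 m.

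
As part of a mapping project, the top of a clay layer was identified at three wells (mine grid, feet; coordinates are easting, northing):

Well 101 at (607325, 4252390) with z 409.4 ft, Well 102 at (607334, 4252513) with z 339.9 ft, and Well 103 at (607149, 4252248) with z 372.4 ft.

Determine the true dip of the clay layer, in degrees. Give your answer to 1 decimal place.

43.2°

Let the plane be z = a·easting + b·northing + c.
Well 102−Well 101: 9a + 123b = −69.5;  Well 103−Well 101: −176a − 142b = −37.
Solving gives a = 0.70790, b = −0.61684.
Gradient magnitude |∇z| = √(a² + b²) = √(0.50113 + 0.38049) = 0.93894.
True dip = arctan(0.93894) = 43.2°, dipping toward NW (azimuth ≈ 311°).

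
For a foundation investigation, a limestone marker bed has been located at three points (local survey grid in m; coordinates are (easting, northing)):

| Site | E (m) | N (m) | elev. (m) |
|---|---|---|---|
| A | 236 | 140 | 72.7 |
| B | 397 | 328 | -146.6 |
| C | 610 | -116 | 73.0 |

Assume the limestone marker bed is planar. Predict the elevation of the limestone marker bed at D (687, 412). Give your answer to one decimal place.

Let the plane be z = a·E + b·N + c.
B−A: 161a + 188b = −219.3;  C−A: 374a − 256b = 0.3.
Solving gives a = −0.50287, b = −0.73584.
Then c = 72.7 − a·236 − b·140 = 294.40.
At (687, 412): z = −345.5 − 303.2 + 294.40 = -354.2 m.

-354.2 m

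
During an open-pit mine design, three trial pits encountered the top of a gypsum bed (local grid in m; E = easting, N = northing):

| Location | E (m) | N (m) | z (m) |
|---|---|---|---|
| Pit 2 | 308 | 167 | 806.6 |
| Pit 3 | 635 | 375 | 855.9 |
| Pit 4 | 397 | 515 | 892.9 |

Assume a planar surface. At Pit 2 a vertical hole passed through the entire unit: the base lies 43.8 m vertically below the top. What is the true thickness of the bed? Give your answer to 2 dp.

42.49 m

Let the plane be z = a·E + b·N + c.
Pit 3−Pit 2: 327a + 208b = 49.3;  Pit 4−Pit 2: 89a + 348b = 86.3.
Solving gives a = −0.00833, b = 0.25012.
|∇z| = √(a²+b²) = 0.25026, so dip δ = arctan(0.25026) = 14.05°.
True thickness = vertical thickness × cos δ = 43.8 × cos 14.05° = 42.49 m.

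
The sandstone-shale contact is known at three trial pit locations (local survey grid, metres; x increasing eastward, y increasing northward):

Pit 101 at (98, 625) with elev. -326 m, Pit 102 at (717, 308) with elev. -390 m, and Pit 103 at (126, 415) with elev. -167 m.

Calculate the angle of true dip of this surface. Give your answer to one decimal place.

Two edge vectors: Pit 101→Pit 102 = (619, -317, -64), Pit 101→Pit 103 = (28, -210, 159).
Normal n = (Pit 101→Pit 102) × (Pit 101→Pit 103) = (-63843, -100213, -121114).
So ∂z/∂x = −n_x/n_z = −0.52713 and ∂z/∂y = −n_y/n_z = −0.82743.
Gradient magnitude |∇z| = √(a² + b²) = √(0.27787 + 0.68464) = 0.98107.
True dip = arctan(0.98107) = 44.5°, dipping toward NNE (azimuth ≈ 033°).

44.5°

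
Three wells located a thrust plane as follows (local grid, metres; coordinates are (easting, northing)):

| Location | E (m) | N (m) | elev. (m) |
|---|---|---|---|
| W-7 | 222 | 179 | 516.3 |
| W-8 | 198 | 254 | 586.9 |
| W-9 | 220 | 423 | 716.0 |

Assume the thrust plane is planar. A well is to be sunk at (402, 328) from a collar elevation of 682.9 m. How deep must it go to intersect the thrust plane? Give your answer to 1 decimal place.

116.1 m

Let the plane be z = a·E + b·N + c.
W-8−W-7: −24a + 75b = 70.6;  W-9−W-7: −2a + 244b = 199.7.
Solving gives a = −0.39413, b = 0.81521.
Then c = 516.3 − a·222 − b·179 = 457.87.
At (402, 328): z_contact = −158.44 + 267.39 + 457.87 = 566.82 m.
Depth below ground = 682.9 − 566.82 = 116.1 m.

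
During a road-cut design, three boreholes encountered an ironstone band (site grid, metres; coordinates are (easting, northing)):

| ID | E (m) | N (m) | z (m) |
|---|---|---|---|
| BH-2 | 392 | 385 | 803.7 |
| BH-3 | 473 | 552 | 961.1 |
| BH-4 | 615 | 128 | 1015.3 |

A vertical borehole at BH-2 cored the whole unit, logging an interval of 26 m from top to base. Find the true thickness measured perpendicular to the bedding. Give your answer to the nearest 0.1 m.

15.5 m

Two edge vectors: BH-2→BH-3 = (81, 167, 157.4), BH-2→BH-4 = (223, -257, 211.6).
Normal n = (BH-2→BH-3) × (BH-2→BH-4) = (75789, 17960.6, -58058).
So ∂z/∂E = −n_x/n_z = 1.30540 and ∂z/∂N = −n_y/n_z = 0.30936.
|∇z| = √(a²+b²) = 1.34156, so dip δ = arctan(1.34156) = 53.30°.
True thickness = vertical thickness × cos δ = 26 × cos 53.30° = 15.5 m.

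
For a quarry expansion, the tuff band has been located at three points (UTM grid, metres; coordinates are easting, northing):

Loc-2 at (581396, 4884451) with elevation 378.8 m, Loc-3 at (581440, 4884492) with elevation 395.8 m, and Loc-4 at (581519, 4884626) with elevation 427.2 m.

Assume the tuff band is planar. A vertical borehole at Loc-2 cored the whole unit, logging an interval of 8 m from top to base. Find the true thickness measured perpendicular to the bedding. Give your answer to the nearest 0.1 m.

Two edge vectors: Loc-2→Loc-3 = (44, 41, 17), Loc-2→Loc-4 = (123, 175, 48.4).
Normal n = (Loc-2→Loc-3) × (Loc-2→Loc-4) = (-990.6, -38.6, 2657).
So ∂z/∂easting = −n_x/n_z = 0.37283 and ∂z/∂northing = −n_y/n_z = 0.01453.
|∇z| = √(a²+b²) = 0.37311, so dip δ = arctan(0.37311) = 20.46°.
True thickness = vertical thickness × cos δ = 8 × cos 20.46° = 7.5 m.

7.5 m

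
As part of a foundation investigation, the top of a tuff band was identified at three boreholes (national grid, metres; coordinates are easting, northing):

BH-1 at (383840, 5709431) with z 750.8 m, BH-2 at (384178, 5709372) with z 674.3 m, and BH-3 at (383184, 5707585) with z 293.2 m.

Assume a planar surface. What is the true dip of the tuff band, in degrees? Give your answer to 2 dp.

Let the plane be z = a·easting + b·northing + c.
BH-2−BH-1: 338a − 59b = −76.5;  BH-3−BH-1: −656a − 1846b = −457.6.
Solving gives a = −0.17237, b = 0.30914.
Gradient magnitude |∇z| = √(a² + b²) = √(0.02971 + 0.09557) = 0.35395.
True dip = arctan(0.35395) = 19.49°, dipping toward SSE (azimuth ≈ 151°).

19.49°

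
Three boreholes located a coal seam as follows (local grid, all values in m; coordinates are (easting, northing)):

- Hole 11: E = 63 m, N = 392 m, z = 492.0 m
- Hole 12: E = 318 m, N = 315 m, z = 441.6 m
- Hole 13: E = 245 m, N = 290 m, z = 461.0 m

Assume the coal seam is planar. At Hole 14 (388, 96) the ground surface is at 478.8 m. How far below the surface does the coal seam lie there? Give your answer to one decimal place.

Let the plane be z = a·E + b·N + c.
Hole 12−Hole 11: 255a − 77b = −50.4;  Hole 13−Hole 11: 182a − 102b = −31.
Solving gives a = −0.22956, b = −0.10569.
Then c = 492 − a·63 − b·392 = 547.89.
At (388, 96): z_contact = −89.07 − 10.15 + 547.89 = 448.68 m.
Depth below ground = 478.8 − 448.68 = 30.1 m.

30.1 m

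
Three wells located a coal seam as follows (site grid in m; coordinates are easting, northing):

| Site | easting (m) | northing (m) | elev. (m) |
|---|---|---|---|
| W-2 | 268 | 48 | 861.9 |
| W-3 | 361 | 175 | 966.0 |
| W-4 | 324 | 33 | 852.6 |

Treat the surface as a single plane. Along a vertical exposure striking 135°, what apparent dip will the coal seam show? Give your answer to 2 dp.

Let the plane be z = a·easting + b·northing + c.
W-3−W-2: 93a + 127b = 104.1;  W-4−W-2: 56a − 15b = −9.3.
Solving gives a = 0.04472, b = 0.78694.
Unit vector along 135° is (sin 135°, cos 135°) = (0.7071, -0.7071).
Slope in that direction = a·(0.7071) + b·(-0.7071) = −0.52483.
Apparent dip = arctan|0.52483| = 27.69° (true dip is 38.2°, so apparent ≤ true as expected).

27.69°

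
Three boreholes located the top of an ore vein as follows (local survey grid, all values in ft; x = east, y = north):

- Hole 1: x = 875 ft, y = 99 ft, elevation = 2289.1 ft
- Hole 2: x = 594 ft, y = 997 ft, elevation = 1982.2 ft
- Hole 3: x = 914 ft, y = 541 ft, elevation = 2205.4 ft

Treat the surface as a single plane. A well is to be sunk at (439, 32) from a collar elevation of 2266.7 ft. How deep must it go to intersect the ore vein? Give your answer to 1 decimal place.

Two edge vectors: Hole 1→Hole 2 = (-281, 898, -306.9), Hole 1→Hole 3 = (39, 442, -83.7).
Normal n = (Hole 1→Hole 2) × (Hole 1→Hole 3) = (60487.2, -35488.8, -159224).
So ∂z/∂x = −n_x/n_z = 0.37989 and ∂z/∂y = −n_y/n_z = −0.22289.
Intercept c from Hole 1: 2289.1 − 332.40 + 22.07 = 1978.76.
At (439, 32): z_contact = 166.77 − 7.13 + 1978.76 = 2138.40 ft.
Depth below ground = 2266.7 − 2138.40 = 128.3 ft.

128.3 ft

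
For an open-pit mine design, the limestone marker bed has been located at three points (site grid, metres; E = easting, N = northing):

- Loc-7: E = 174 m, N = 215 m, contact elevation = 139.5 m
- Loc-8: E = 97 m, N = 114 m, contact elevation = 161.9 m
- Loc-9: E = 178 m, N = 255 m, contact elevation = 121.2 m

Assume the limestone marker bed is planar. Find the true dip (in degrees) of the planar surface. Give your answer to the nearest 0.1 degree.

31.3°

Let the plane be z = a·E + b·N + c.
Loc-8−Loc-7: −77a − 101b = 22.4;  Loc-9−Loc-7: 4a + 40b = −18.3.
Solving gives a = 0.35587, b = −0.49309.
Gradient magnitude |∇z| = √(a² + b²) = √(0.12664 + 0.24313) = 0.60809.
True dip = arctan(0.60809) = 31.3°, dipping toward NW (azimuth ≈ 324°).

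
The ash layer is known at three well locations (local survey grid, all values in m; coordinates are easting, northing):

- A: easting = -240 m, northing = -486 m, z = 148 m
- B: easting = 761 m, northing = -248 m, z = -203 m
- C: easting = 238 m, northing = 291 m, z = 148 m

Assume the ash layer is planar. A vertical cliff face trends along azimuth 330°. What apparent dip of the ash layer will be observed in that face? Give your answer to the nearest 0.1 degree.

Two edge vectors: A→B = (1001, 238, -351), A→C = (478, 777, 0).
Normal n = (A→B) × (A→C) = (272727, -167778, 664013).
So ∂z/∂easting = −n_x/n_z = −0.41073 and ∂z/∂northing = −n_y/n_z = 0.25267.
Unit vector along 330° is (sin 330°, cos 330°) = (-0.5000, 0.8660).
Slope in that direction = a·(-0.5000) + b·(0.8660) = 0.42418.
Apparent dip = arctan|0.42418| = 23.0° (true dip is 25.7°, so apparent ≤ true as expected).

23.0°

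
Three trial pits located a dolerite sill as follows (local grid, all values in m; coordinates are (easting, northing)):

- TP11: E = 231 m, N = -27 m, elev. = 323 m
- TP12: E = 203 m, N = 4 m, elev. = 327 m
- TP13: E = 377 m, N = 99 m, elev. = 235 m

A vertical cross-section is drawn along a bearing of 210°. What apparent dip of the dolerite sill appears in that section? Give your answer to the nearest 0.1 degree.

21.9°

Two edge vectors: TP11→TP12 = (-28, 31, 4), TP11→TP13 = (146, 126, -88).
Normal n = (TP11→TP12) × (TP11→TP13) = (-3232, -1880, -8054).
So ∂z/∂E = −n_x/n_z = −0.40129 and ∂z/∂N = −n_y/n_z = −0.23342.
Unit vector along 210° is (sin 210°, cos 210°) = (-0.5000, -0.8660).
Slope in that direction = a·(-0.5000) + b·(-0.8660) = 0.40280.
Apparent dip = arctan|0.40280| = 21.9° (true dip is 24.9°, so apparent ≤ true as expected).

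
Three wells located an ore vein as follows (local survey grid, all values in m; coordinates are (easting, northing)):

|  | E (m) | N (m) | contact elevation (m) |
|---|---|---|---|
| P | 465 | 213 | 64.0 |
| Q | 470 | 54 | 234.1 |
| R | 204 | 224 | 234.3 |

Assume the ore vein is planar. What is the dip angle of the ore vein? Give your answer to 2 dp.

52.35°

Let the plane be z = a·E + b·N + c.
Q−P: 5a − 159b = 170.1;  R−P: −261a + 11b = 170.3.
Solving gives a = −0.69850, b = −1.09178.
Gradient magnitude |∇z| = √(a² + b²) = √(0.48791 + 1.19198) = 1.29610.
True dip = arctan(1.29610) = 52.35°, dipping toward NNE (azimuth ≈ 033°).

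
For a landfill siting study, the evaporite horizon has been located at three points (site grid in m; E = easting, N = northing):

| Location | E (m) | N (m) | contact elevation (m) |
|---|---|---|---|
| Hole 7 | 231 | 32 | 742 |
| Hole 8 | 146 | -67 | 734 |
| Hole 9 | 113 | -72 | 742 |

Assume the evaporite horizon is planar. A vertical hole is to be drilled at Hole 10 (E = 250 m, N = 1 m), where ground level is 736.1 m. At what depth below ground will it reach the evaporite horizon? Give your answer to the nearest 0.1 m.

10.0 m

Let the plane be z = a·E + b·N + c.
Hole 8−Hole 7: −85a − 99b = −8;  Hole 9−Hole 7: −118a − 104b = 0.
Solving gives a = −0.29275, b = 0.33216.
Then c = 742 − a·231 − b·32 = 799.00.
At (250, 1): z_contact = −73.19 + 0.33 + 799.00 = 726.14 m.
Depth below ground = 736.1 − 726.14 = 10.0 m.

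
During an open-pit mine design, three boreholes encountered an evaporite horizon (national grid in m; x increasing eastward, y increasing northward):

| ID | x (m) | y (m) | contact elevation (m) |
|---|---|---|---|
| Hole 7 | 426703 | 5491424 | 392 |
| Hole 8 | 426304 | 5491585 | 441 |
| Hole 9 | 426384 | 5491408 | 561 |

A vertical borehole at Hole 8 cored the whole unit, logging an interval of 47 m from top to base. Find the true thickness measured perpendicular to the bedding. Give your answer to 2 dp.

32.91 m

Let the plane be z = a·x + b·y + c.
Hole 8−Hole 7: −399a + 161b = 49;  Hole 9−Hole 7: −319a − 16b = 169.
Solving gives a = −0.48479, b = −0.89708.
|∇z| = √(a²+b²) = 1.01969, so dip δ = arctan(1.01969) = 45.56°.
True thickness = vertical thickness × cos δ = 47 × cos 45.56° = 32.91 m.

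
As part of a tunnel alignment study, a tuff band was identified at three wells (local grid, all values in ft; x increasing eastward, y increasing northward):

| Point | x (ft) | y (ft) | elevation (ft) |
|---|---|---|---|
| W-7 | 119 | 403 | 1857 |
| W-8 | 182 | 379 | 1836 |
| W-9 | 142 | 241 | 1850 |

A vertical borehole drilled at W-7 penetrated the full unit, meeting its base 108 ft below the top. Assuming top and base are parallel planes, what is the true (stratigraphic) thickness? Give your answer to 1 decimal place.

102.4 ft

Two edge vectors: W-7→W-8 = (63, -24, -21), W-7→W-9 = (23, -162, -7).
Normal n = (W-7→W-8) × (W-7→W-9) = (-3234, -42, -9654).
So ∂z/∂x = −n_x/n_z = −0.33499 and ∂z/∂y = −n_y/n_z = −0.00435.
|∇z| = √(a²+b²) = 0.33502, so dip δ = arctan(0.33502) = 18.52°.
True thickness = vertical thickness × cos δ = 108 × cos 18.52° = 102.4 ft.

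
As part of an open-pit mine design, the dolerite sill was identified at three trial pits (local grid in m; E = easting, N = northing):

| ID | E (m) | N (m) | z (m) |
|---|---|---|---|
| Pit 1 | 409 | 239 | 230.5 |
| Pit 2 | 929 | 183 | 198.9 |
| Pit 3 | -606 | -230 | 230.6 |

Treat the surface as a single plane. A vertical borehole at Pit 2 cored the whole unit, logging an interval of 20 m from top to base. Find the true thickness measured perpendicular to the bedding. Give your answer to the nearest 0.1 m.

Two edge vectors: Pit 1→Pit 2 = (520, -56, -31.6), Pit 1→Pit 3 = (-1015, -469, 0.1).
Normal n = (Pit 1→Pit 2) × (Pit 1→Pit 3) = (-14826, 32022, -300720).
So ∂z/∂E = −n_x/n_z = −0.04930 and ∂z/∂N = −n_y/n_z = 0.10648.
|∇z| = √(a²+b²) = 0.11734, so dip δ = arctan(0.11734) = 6.69°.
True thickness = vertical thickness × cos δ = 20 × cos 6.69° = 19.9 m.

19.9 m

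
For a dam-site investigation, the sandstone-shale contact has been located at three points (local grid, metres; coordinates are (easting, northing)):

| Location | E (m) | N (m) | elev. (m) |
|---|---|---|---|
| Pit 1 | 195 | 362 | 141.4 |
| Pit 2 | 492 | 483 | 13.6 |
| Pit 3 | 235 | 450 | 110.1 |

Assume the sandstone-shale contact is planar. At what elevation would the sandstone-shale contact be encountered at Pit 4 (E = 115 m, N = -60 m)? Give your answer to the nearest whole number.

Two edge vectors: Pit 1→Pit 2 = (297, 121, -127.8), Pit 1→Pit 3 = (40, 88, -31.3).
Normal n = (Pit 1→Pit 2) × (Pit 1→Pit 3) = (7459.1, 4184.1, 21296).
So ∂z/∂E = −n_x/n_z = −0.35026 and ∂z/∂N = −n_y/n_z = −0.19647.
Intercept c from Pit 1: 141.4 + 68.30 + 71.12 = 280.82.
At (115, -60): z = −40.3 + 11.8 + 280.82 = 252.3 m.

252 m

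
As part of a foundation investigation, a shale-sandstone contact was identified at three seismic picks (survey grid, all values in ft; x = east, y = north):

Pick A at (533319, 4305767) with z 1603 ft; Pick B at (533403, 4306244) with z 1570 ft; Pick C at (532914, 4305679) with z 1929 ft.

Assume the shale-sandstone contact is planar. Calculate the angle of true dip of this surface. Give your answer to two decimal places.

39.52°

Two edge vectors: Pick A→Pick B = (84, 477, -33), Pick A→Pick C = (-405, -88, 326).
Normal n = (Pick A→Pick B) × (Pick A→Pick C) = (152598, -14019, 185793).
So ∂z/∂x = −n_x/n_z = −0.82133 and ∂z/∂y = −n_y/n_z = 0.07545.
Gradient magnitude |∇z| = √(a² + b²) = √(0.67459 + 0.00569) = 0.82479.
True dip = arctan(0.82479) = 39.52°, dipping toward E (azimuth ≈ 095°).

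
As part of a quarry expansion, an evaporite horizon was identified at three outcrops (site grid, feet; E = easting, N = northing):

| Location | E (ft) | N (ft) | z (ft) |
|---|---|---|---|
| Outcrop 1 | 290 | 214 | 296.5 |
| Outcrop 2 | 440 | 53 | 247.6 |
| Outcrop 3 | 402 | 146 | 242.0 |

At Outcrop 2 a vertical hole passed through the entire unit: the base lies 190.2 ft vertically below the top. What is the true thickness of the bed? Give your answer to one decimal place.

Let the plane be z = a·E + b·N + c.
Outcrop 2−Outcrop 1: 150a − 161b = −48.9;  Outcrop 3−Outcrop 1: 112a − 68b = −54.5.
Solving gives a = −0.69577, b = −0.34451.
|∇z| = √(a²+b²) = 0.77639, so dip δ = arctan(0.77639) = 37.83°.
True thickness = vertical thickness × cos δ = 190.2 × cos 37.83° = 150.2 ft.

150.2 ft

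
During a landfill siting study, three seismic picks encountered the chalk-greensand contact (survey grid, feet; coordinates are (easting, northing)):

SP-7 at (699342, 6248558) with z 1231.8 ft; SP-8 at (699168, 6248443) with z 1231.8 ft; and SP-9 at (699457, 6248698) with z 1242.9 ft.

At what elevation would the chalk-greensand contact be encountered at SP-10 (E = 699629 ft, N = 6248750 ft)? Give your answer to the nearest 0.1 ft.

1232.2 ft

Let the plane be z = a·E + b·N + c.
SP-8−SP-7: −174a − 115b = 0;  SP-9−SP-7: 115a + 140b = 11.1.
Solving gives a = −0.114638527, b = 0.173453076.
Then c = 1231.8 − a·699342 − b·6248558 = −1002428.27.
At (699629, 6248750): z = −80204.4 + 1083864.9 − 1002428.27 = 1232.2 ft.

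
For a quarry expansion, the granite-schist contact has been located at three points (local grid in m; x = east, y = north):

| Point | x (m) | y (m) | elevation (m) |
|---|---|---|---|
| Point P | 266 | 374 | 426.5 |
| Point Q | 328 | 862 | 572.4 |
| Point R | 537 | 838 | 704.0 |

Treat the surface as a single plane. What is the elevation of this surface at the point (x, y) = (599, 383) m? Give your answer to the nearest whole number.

646 m

Two edge vectors: Point P→Point Q = (62, 488, 145.9), Point P→Point R = (271, 464, 277.5).
Normal n = (Point P→Point Q) × (Point P→Point R) = (67722.4, 22333.9, -103480).
So ∂z/∂x = −n_x/n_z = 0.65445 and ∂z/∂y = −n_y/n_z = 0.21583.
Intercept c from Point P: 426.5 − 174.08 − 80.72 = 171.70.
At (599, 383): z = 392.0 + 82.7 + 171.70 = 646.4 m.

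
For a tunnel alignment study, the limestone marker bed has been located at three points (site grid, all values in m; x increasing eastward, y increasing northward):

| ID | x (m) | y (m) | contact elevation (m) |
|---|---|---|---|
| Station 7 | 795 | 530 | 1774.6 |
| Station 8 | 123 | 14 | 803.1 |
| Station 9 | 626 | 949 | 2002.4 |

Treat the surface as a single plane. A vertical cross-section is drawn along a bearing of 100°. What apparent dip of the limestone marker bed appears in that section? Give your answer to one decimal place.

Let the plane be z = a·x + b·y + c.
Station 8−Station 7: −672a − 516b = −971.5;  Station 9−Station 7: −169a + 419b = 227.8.
Solving gives a = 0.78508, b = 0.86033.
Unit vector along 100° is (sin 100°, cos 100°) = (0.9848, -0.1736).
Slope in that direction = a·(0.9848) + b·(-0.1736) = 0.62375.
Apparent dip = arctan|0.62375| = 32.0° (true dip is 49.4°, so apparent ≤ true as expected).

32.0°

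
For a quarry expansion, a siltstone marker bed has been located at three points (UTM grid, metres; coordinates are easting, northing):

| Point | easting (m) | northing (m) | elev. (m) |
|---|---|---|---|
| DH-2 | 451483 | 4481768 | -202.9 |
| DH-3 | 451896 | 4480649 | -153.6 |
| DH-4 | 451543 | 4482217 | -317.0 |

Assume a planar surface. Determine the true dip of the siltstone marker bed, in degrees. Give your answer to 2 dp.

Let the plane be z = a·easting + b·northing + c.
DH-3−DH-2: 413a − 1119b = 49.3;  DH-4−DH-2: 60a + 449b = −114.1.
Solving gives a = −0.41786, b = −0.19828.
Gradient magnitude |∇z| = √(a² + b²) = √(0.17461 + 0.03932) = 0.46252.
True dip = arctan(0.46252) = 24.82°, dipping toward ENE (azimuth ≈ 065°).

24.82°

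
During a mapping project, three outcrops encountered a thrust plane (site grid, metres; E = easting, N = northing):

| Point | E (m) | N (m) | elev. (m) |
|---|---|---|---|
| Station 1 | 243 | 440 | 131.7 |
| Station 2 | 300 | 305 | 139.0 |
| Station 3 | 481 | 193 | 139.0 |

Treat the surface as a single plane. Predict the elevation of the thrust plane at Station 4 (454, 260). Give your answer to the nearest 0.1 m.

135.3 m

Two edge vectors: Station 1→Station 2 = (57, -135, 7.3), Station 1→Station 3 = (238, -247, 7.3).
Normal n = (Station 1→Station 2) × (Station 1→Station 3) = (817.6, 1321.3, 18051).
So ∂z/∂E = −n_x/n_z = −0.04529 and ∂z/∂N = −n_y/n_z = −0.07320.
Intercept c from Station 1: 131.7 + 11.01 + 32.21 = 174.91.
At (454, 260): z = −20.6 − 19.0 + 174.91 = 135.3 m.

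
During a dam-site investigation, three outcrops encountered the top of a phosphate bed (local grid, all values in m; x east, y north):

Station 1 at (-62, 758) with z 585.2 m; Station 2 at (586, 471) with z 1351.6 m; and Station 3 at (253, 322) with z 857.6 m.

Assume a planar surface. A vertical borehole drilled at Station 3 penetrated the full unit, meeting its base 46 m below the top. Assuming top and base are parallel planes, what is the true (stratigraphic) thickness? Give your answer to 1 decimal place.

Let the plane be z = a·x + b·y + c.
Station 2−Station 1: 648a − 287b = 766.4;  Station 3−Station 1: 315a − 436b = 272.4.
Solving gives a = 1.33233, b = 0.33781.
|∇z| = √(a²+b²) = 1.37449, so dip δ = arctan(1.37449) = 53.96°.
True thickness = vertical thickness × cos δ = 46 × cos 53.96° = 27.1 m.

27.1 m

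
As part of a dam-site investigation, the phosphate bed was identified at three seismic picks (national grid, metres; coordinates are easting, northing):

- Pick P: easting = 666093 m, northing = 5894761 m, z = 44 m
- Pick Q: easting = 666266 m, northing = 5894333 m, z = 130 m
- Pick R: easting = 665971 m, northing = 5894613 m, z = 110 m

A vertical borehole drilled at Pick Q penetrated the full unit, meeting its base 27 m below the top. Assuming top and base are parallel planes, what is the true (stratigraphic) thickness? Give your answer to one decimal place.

25.5 m

Two edge vectors: Pick P→Pick Q = (173, -428, 86), Pick P→Pick R = (-122, -148, 66).
Normal n = (Pick P→Pick Q) × (Pick P→Pick R) = (-15520, -21910, -77820).
So ∂z/∂easting = −n_x/n_z = −0.19943 and ∂z/∂northing = −n_y/n_z = −0.28155.
|∇z| = √(a²+b²) = 0.34503, so dip δ = arctan(0.34503) = 19.04°.
True thickness = vertical thickness × cos δ = 27 × cos 19.04° = 25.5 m.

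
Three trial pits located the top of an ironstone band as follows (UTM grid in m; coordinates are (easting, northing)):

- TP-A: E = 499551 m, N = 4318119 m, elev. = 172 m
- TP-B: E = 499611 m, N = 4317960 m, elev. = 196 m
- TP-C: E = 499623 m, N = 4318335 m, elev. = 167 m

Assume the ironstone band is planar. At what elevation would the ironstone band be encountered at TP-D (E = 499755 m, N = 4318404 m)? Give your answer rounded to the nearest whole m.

Two edge vectors: TP-A→TP-B = (60, -159, 24), TP-A→TP-C = (72, 216, -5).
Normal n = (TP-A→TP-B) × (TP-A→TP-C) = (-4389, 2028, 24408).
So ∂z/∂E = −n_x/n_z = 0.17981809 and ∂z/∂N = −n_y/n_z = −0.08308751.
Intercept c from TP-A: 172 − 89828.31 + 358781.77 = 269125.46.
At (499755, 4318404): z = 89865.0 − 358805.4 + 269125.46 = 185.0 m.

185 m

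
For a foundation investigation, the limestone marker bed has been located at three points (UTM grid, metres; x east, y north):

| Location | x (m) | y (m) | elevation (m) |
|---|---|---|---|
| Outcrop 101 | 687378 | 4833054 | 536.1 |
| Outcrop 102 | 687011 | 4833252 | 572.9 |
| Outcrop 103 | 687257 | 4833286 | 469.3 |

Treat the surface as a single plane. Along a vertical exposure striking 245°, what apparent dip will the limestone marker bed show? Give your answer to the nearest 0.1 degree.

27.6°

Let the plane be z = a·x + b·y + c.
Outcrop 102−Outcrop 101: −367a + 198b = 36.8;  Outcrop 103−Outcrop 101: −121a + 232b = −66.8.
Solving gives a = −0.35570, b = −0.47345.
Unit vector along 245° is (sin 245°, cos 245°) = (-0.9063, -0.4226).
Slope in that direction = a·(-0.9063) + b·(-0.4226) = 0.52246.
Apparent dip = arctan|0.52246| = 27.6° (true dip is 30.6°, so apparent ≤ true as expected).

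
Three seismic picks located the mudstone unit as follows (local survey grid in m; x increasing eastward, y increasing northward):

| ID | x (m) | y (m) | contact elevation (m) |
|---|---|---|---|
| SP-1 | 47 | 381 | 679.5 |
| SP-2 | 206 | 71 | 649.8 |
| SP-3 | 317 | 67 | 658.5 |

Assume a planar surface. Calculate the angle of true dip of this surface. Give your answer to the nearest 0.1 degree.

Let the plane be z = a·x + b·y + c.
SP-2−SP-1: 159a − 310b = −29.7;  SP-3−SP-1: 270a − 314b = −21.
Solving gives a = 0.08337, b = 0.13857.
Gradient magnitude |∇z| = √(a² + b²) = √(0.00695 + 0.01920) = 0.16172.
True dip = arctan(0.16172) = 9.2°, dipping toward SSW (azimuth ≈ 211°).

9.2°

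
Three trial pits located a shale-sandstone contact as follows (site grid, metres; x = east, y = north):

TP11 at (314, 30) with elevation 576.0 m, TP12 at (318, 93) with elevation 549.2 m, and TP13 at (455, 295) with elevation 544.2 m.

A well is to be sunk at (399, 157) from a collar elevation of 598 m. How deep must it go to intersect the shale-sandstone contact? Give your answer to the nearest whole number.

26 m

Two edge vectors: TP11→TP12 = (4, 63, -26.8), TP11→TP13 = (141, 265, -31.8).
Normal n = (TP11→TP12) × (TP11→TP13) = (5098.6, -3651.6, -7823).
So ∂z/∂x = −n_x/n_z = 0.65174 and ∂z/∂y = −n_y/n_z = −0.46678.
Intercept c from TP11: 576 − 204.65 + 14.00 = 385.36.
At (399, 157): z_contact = 260.0 − 73.3 + 385.36 = 572.1 m.
Depth below ground = 598 − 572.1 = 26 m.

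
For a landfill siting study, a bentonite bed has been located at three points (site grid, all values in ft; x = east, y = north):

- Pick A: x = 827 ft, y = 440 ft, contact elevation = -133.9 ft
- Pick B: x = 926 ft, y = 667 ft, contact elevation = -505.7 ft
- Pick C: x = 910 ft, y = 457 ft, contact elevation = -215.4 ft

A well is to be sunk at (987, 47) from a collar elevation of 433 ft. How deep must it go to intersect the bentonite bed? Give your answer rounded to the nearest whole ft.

158 ft

Two edge vectors: Pick A→Pick B = (99, 227, -371.8), Pick A→Pick C = (83, 17, -81.5).
Normal n = (Pick A→Pick B) × (Pick A→Pick C) = (-12179.9, -22790.9, -17158).
So ∂z/∂x = −n_x/n_z = −0.70987 and ∂z/∂y = −n_y/n_z = −1.32830.
Intercept c from Pick A: -133.9 + 587.06 + 584.45 = 1037.61.
At (987, 47): z_contact = −700.6 − 62.4 + 1037.61 = 274.5 ft.
Depth below ground = 433 − 274.5 = 158 ft.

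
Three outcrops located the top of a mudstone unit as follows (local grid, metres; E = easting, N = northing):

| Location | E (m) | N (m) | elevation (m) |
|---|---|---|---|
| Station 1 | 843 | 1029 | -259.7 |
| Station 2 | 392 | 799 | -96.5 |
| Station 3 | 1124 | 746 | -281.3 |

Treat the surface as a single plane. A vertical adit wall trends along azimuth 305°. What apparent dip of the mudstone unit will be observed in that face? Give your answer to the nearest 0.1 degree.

Let the plane be z = a·E + b·N + c.
Station 2−Station 1: −451a − 230b = 163.2;  Station 3−Station 1: 281a − 283b = −21.6.
Solving gives a = −0.26606, b = −0.18786.
Unit vector along 305° is (sin 305°, cos 305°) = (-0.8192, 0.5736).
Slope in that direction = a·(-0.8192) + b·(0.5736) = 0.11019.
Apparent dip = arctan|0.11019| = 6.3° (true dip is 18.0°, so apparent ≤ true as expected).

6.3°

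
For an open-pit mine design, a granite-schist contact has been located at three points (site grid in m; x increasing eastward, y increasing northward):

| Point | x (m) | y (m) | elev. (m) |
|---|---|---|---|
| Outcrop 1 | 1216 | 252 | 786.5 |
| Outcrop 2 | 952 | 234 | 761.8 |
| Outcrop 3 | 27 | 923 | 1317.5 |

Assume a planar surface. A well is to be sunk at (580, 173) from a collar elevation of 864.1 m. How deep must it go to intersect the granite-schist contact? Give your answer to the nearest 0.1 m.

Let the plane be z = a·x + b·y + c.
Outcrop 2−Outcrop 1: −264a − 18b = −24.7;  Outcrop 3−Outcrop 1: −1189a + 671b = 531.
Solving gives a = 0.035335, b = 0.853970.
Then c = 786.5 − a·1216 − b·252 = 528.33.
At (580, 173): z_contact = 20.49 + 147.74 + 528.33 = 696.56 m.
Depth below ground = 864.1 − 696.56 = 167.5 m.

167.5 m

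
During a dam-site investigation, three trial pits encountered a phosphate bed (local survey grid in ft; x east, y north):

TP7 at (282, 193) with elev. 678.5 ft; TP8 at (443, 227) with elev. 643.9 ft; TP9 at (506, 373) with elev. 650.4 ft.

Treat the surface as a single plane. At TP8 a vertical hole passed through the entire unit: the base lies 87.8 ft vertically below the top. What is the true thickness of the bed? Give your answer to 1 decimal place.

Two edge vectors: TP7→TP8 = (161, 34, -34.6), TP7→TP9 = (224, 180, -28.1).
Normal n = (TP7→TP8) × (TP7→TP9) = (5272.6, -3226.3, 21364).
So ∂z/∂x = −n_x/n_z = −0.24680 and ∂z/∂y = −n_y/n_z = 0.15102.
|∇z| = √(a²+b²) = 0.28934, so dip δ = arctan(0.28934) = 16.14°.
True thickness = vertical thickness × cos δ = 87.8 × cos 16.14° = 84.3 ft.

84.3 ft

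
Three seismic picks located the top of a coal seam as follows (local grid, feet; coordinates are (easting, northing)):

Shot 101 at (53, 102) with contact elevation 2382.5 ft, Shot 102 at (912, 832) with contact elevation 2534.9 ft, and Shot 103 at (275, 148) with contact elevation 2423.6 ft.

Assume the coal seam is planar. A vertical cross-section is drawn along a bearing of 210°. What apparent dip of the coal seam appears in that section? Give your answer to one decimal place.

Two edge vectors: Shot 101→Shot 102 = (859, 730, 152.4), Shot 101→Shot 103 = (222, 46, 41.1).
Normal n = (Shot 101→Shot 102) × (Shot 101→Shot 103) = (22992.6, -1472.1, -122546).
So ∂z/∂E = −n_x/n_z = 0.18762 and ∂z/∂N = −n_y/n_z = −0.01201.
Unit vector along 210° is (sin 210°, cos 210°) = (-0.5000, -0.8660).
Slope in that direction = a·(-0.5000) + b·(-0.8660) = −0.08341.
Apparent dip = arctan|0.08341| = 4.8° (true dip is 10.6°, so apparent ≤ true as expected).

4.8°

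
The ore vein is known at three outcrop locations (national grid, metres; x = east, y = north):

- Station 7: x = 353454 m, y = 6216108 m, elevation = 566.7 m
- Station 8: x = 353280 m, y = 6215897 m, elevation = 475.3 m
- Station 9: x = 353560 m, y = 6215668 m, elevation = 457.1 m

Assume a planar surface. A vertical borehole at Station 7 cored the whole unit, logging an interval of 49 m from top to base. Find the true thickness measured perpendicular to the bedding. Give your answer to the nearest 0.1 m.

Let the plane be z = a·x + b·y + c.
Station 8−Station 7: −174a − 211b = −91.4;  Station 9−Station 7: 106a − 440b = −109.6.
Solving gives a = 0.17276, b = 0.29071.
|∇z| = √(a²+b²) = 0.33817, so dip δ = arctan(0.33817) = 18.68°.
True thickness = vertical thickness × cos δ = 49 × cos 18.68° = 46.4 m.

46.4 m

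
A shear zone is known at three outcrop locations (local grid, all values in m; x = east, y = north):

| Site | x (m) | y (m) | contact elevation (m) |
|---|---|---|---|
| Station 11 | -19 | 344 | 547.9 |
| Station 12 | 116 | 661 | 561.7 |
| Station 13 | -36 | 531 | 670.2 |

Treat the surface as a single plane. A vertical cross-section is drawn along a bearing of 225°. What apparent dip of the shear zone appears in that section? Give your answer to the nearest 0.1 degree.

Two edge vectors: Station 11→Station 12 = (135, 317, 13.8), Station 11→Station 13 = (-17, 187, 122.3).
Normal n = (Station 11→Station 12) × (Station 11→Station 13) = (36188.5, -16745.1, 30634).
So ∂z/∂x = −n_x/n_z = −1.18132 and ∂z/∂y = −n_y/n_z = 0.54662.
Unit vector along 225° is (sin 225°, cos 225°) = (-0.7071, -0.7071).
Slope in that direction = a·(-0.7071) + b·(-0.7071) = 0.44880.
Apparent dip = arctan|0.44880| = 24.2° (true dip is 52.5°, so apparent ≤ true as expected).

24.2°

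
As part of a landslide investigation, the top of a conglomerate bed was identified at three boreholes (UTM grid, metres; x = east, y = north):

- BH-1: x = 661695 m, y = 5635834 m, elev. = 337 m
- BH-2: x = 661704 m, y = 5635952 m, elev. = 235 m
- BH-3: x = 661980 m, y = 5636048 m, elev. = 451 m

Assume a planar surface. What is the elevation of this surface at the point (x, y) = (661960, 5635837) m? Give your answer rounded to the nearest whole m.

629 m

Let the plane be z = a·x + b·y + c.
BH-2−BH-1: 9a + 118b = −102;  BH-3−BH-1: 285a + 214b = 114.
Solving gives a = 1.11279334, b = −0.94928085.
Then c = 337 − a·661695 − b·5635834 = 4613996.49.
At (661960, 5635837): z = 736624.7 − 5349992.1 + 4613996.49 = 629.0 m.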